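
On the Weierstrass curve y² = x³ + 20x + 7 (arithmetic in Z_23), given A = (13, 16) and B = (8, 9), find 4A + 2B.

First 4A:
Repeated addition: build up to 4A.
2A: tangent at (13, 16): λ = (3·13² + 20)/(2·16) ≡ 21/9. 9⁻¹ ≡ 18 (mod 23), so λ ≡ 21·18 ≡ 10.
  x = λ² - 13 - 13 = 100 - 26 ≡ 5; y = λ·(13 - 5) - 16 ≡ 18. → (5, 18)
3A: (5, 18) + (13, 16). λ = (16 - 18)/(13 - 5) ≡ 21/8 mod 23. 8⁻¹ ≡ 3 (mod 23) since 8·3 = 24 ≡ 1, so λ ≡ 17.
  x = λ² - 5 - 13 = 289 - 18 ≡ 18; y = λ·(5 - 18) - 18 ≡ 14. → (18, 14)
4A: (18, 14) + (13, 16). λ = (16 - 14)/(13 - 18) ≡ 2/18 mod 23. 18⁻¹ ≡ 9 (mod 23), so λ ≡ 18.
  x = λ² - 18 - 13 = 324 - 31 ≡ 17; y = λ·(18 - 17) - 14 ≡ 4. → (17, 4)
4A = (17, 4).
Next 2B:
Repeated addition: build up to 2B.
2B: tangent at (8, 9): λ = (3·8² + 20)/(2·9) ≡ 5/18. 18⁻¹ ≡ 9 (mod 23) since 18·9 = 162 ≡ 1, so λ ≡ 5·9 ≡ 22.
  x = λ² - 8 - 8 = 484 - 16 ≡ 8; y = λ·(8 - 8) - 9 ≡ 14. → (8, 14)
2B = (8, 14).
Finally 4A + 2B:
(17, 4) + (8, 14). λ = (14 - 4)/(8 - 17) ≡ 10/14 mod 23. 14⁻¹ ≡ 5 (mod 23), so λ ≡ 4.
  x = λ² - 17 - 8 = 16 - 25 ≡ 14; y = λ·(17 - 14) - 4 ≡ 8. → (14, 8)

(14, 8)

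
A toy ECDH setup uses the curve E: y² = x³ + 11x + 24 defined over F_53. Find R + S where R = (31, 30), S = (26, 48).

(45, 31)

(31, 30) + (26, 48). λ = (48 - 30)/(26 - 31) ≡ 18/48 mod 53. 48⁻¹ ≡ 21 (mod 53), so λ ≡ 7.
  x = λ² - 31 - 26 = 49 - 57 ≡ 45; y = λ·(31 - 45) - 30 ≡ 31. → (45, 31)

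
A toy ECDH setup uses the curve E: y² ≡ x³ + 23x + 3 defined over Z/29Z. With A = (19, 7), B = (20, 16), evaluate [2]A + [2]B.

First 2A:
Repeated addition: build up to 2A.
2A: tangent at (19, 7): λ = (3·19² + 23)/(2·7) ≡ 4/14. 14⁻¹ ≡ 27 (mod 29), so λ ≡ 4·27 ≡ 21.
  x = λ² - 19 - 19 = 441 - 38 ≡ 26; y = λ·(19 - 26) - 7 ≡ 20. → (26, 20)
2A = (26, 20).
Next 2B:
Repeated addition: build up to 2B.
2B: tangent at (20, 16): λ = (3·20² + 23)/(2·16) ≡ 5/3. 3⁻¹ ≡ 10 (mod 29), so λ ≡ 5·10 ≡ 21.
  x = λ² - 20 - 20 = 441 - 40 ≡ 24; y = λ·(20 - 24) - 16 ≡ 16. → (24, 16)
2B = (24, 16).
Finally 2A + 2B:
(26, 20) + (24, 16). λ = (16 - 20)/(24 - 26) ≡ 25/27 mod 29. 27⁻¹ ≡ 14 (mod 29), so λ ≡ 2.
  x = λ² - 26 - 24 = 4 - 50 ≡ 12; y = λ·(26 - 12) - 20 ≡ 8. → (12, 8)

(12, 8)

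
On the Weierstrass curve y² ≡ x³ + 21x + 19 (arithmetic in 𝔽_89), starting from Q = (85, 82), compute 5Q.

(10, 61)

Repeated addition: build up to 5Q.
2Q: tangent at (85, 82): λ = (3·85² + 21)/(2·82) ≡ 69/75. 75⁻¹ ≡ 19 (mod 89) since 75·19 = 1425 ≡ 1, so λ ≡ 69·19 ≡ 65.
  x = λ² - 85 - 85 = 4225 - 170 ≡ 50; y = λ·(85 - 50) - 82 ≡ 57. → (50, 57)
3Q: (50, 57) + (85, 82). λ = (82 - 57)/(85 - 50) ≡ 25/35 mod 89. 35⁻¹ ≡ 28 (mod 89), so λ ≡ 77.
  x = λ² - 50 - 85 = 5929 - 135 ≡ 9; y = λ·(50 - 9) - 57 ≡ 74. → (9, 74)
4Q: (9, 74) + (85, 82). λ = (82 - 74)/(85 - 9) ≡ 8/76 mod 89. 76⁻¹ ≡ 41 (mod 89), so λ ≡ 61.
  x = λ² - 9 - 85 = 3721 - 94 ≡ 67; y = λ·(9 - 67) - 74 ≡ 37. → (67, 37)
5Q: (67, 37) + (85, 82). λ = (82 - 37)/(85 - 67) ≡ 45/18 mod 89. 18⁻¹ ≡ 5 (mod 89) since 18·5 = 90 ≡ 1, so λ ≡ 47.
  x = λ² - 67 - 85 = 2209 - 152 ≡ 10; y = λ·(67 - 10) - 37 ≡ 61. → (10, 61)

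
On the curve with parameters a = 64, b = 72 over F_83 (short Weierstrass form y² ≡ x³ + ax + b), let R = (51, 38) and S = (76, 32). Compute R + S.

(51, 38) + (76, 32). λ = (32 - 38)/(76 - 51) ≡ 77/25 mod 83. 25⁻¹ ≡ 10 (mod 83), so λ ≡ 23.
  x = λ² - 51 - 76 = 529 - 127 ≡ 70; y = λ·(51 - 70) - 38 ≡ 23. → (70, 23)

(70, 23)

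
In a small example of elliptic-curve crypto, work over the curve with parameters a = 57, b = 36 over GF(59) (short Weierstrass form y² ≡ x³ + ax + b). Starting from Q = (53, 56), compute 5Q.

(31, 41)

Double-and-add on 5 = (101)₂. Start with Q = (53, 56) for the leading 1-bit.
double: tangent at (53, 56): λ = (3·53² + 57)/(2·56) ≡ 47/53. 53⁻¹ ≡ 49 (mod 59), so λ ≡ 47·49 ≡ 2.
  x = λ² - 53 - 53 = 4 - 106 ≡ 16; y = λ·(53 - 16) - 56 ≡ 18. → (16, 18)
double: tangent at (16, 18): λ = (3·16² + 57)/(2·18) ≡ 58/36. 36⁻¹ ≡ 41 (mod 59), so λ ≡ 58·41 ≡ 18.
  x = λ² - 16 - 16 = 324 - 32 ≡ 56; y = λ·(16 - 56) - 18 ≡ 29. → (56, 29)
add Q: (56, 29) + (53, 56). λ = (56 - 29)/(53 - 56) ≡ 27/56 mod 59. 56⁻¹ ≡ 39 (mod 59) since 56·39 = 2184 ≡ 1, so λ ≡ 50.
  x = λ² - 56 - 53 = 2500 - 109 ≡ 31; y = λ·(56 - 31) - 29 ≡ 41. → (31, 41)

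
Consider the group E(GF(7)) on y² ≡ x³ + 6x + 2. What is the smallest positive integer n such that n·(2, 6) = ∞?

2P: tangent at (2, 6): λ = (3·2² + 6)/(2·6) ≡ 4/5. 5⁻¹ ≡ 3 (mod 7), so λ ≡ 4·3 ≡ 5.
  x = λ² - 2 - 2 = 25 - 4 ≡ 0; y = λ·(2 - 0) - 6 ≡ 4. → (0, 4)
3P: (0, 4) + (2, 6). λ = (6 - 4)/(2 - 0) ≡ 2/2 mod 7. 2⁻¹ ≡ 4 (mod 7) since 2·4 = 8 ≡ 1, so λ ≡ 1.
  x = λ² - 0 - 2 = 1 - 2 ≡ 6; y = λ·(0 - 6) - 4 ≡ 4. → (6, 4)
4P: (6, 4) + (2, 6). λ = (6 - 4)/(2 - 6) ≡ 2/3 mod 7. 3⁻¹ ≡ 5 (mod 7), so λ ≡ 3.
  x = λ² - 6 - 2 = 9 - 8 ≡ 1; y = λ·(6 - 1) - 4 ≡ 4. → (1, 4)
5P: (1, 4) + (2, 6). λ = (6 - 4)/(2 - 1) ≡ 2/1 mod 7. 1⁻¹ ≡ 1 (mod 7), so λ ≡ 2.
  x = λ² - 1 - 2 = 4 - 3 ≡ 1; y = λ·(1 - 1) - 4 ≡ 3. → (1, 3)
6P: (1, 3) + (2, 6). λ = (6 - 3)/(2 - 1) ≡ 3/1 mod 7. 1⁻¹ ≡ 1 (mod 7), so λ ≡ 3.
  x = λ² - 1 - 2 = 9 - 3 ≡ 6; y = λ·(1 - 6) - 3 ≡ 3. → (6, 3)
7P: (6, 3) + (2, 6). λ = (6 - 3)/(2 - 6) ≡ 3/3 mod 7. 3⁻¹ ≡ 5 (mod 7), so λ ≡ 1.
  x = λ² - 6 - 2 = 1 - 8 ≡ 0; y = λ·(6 - 0) - 3 ≡ 3. → (0, 3)
8P: (0, 3) + (2, 6). λ = (6 - 3)/(2 - 0) ≡ 3/2 mod 7. 2⁻¹ ≡ 4 (mod 7) since 2·4 = 8 ≡ 1, so λ ≡ 5.
  x = λ² - 0 - 2 = 25 - 2 ≡ 2; y = λ·(0 - 2) - 3 ≡ 1. → (2, 1)
9P: (2, 1) + (2, 6): same x and y₁ ≡ -y₂, so the sum is ∞.
9P = ∞, so the order is 9.

9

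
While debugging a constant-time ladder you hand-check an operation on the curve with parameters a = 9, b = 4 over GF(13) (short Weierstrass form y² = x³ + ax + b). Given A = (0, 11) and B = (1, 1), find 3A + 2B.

O

First 3A:
Repeated addition: build up to 3A.
2A: tangent at (0, 11): λ = (3·0² + 9)/(2·11) ≡ 9/9. 9⁻¹ ≡ 3 (mod 13), so λ ≡ 9·3 ≡ 1.
  x = λ² - 0 - 0 = 1 - 0 ≡ 1; y = λ·(0 - 1) - 11 ≡ 1. → (1, 1)
3A: (1, 1) + (0, 11). λ = (11 - 1)/(0 - 1) ≡ 10/12 mod 13. 12⁻¹ ≡ 12 (mod 13) since 12·12 = 144 ≡ 1, so λ ≡ 3.
  x = λ² - 1 - 0 = 9 - 1 ≡ 8; y = λ·(1 - 8) - 1 ≡ 4. → (8, 4)
3A = (8, 4).
Next 2B:
Repeated addition: build up to 2B.
2B: tangent at (1, 1): λ = (3·1² + 9)/(2·1) ≡ 12/2. 2⁻¹ ≡ 7 (mod 13), so λ ≡ 12·7 ≡ 6.
  x = λ² - 1 - 1 = 36 - 2 ≡ 8; y = λ·(1 - 8) - 1 ≡ 9. → (8, 9)
2B = (8, 9).
Finally 3A + 2B:
(8, 4) + (8, 9): same x and y₁ ≡ -y₂, so the sum is 𝒪.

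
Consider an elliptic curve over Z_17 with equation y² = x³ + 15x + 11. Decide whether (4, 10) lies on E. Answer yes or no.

y² = 10² ≡ 15; x³ + 15x + 11 = 135 ≡ 16 (mod 17). 15 ≠ 16.

no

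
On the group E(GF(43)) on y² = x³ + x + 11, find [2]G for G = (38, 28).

(34, 2)

tangent at (38, 28): λ = (3·38² + 1)/(2·28) ≡ 33/13. 13⁻¹ ≡ 10 (mod 43), so λ ≡ 33·10 ≡ 29.
  x = λ² - 38 - 38 = 841 - 76 ≡ 34; y = λ·(38 - 34) - 28 ≡ 2. → (34, 2)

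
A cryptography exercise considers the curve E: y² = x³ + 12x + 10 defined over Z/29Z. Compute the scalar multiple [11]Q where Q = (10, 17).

(2, 19)

Double-and-add on 11 = (1011)₂. Start with Q = (10, 17) for the leading 1-bit.
double: tangent at (10, 17): λ = (3·10² + 12)/(2·17) ≡ 22/5. 5⁻¹ ≡ 6 (mod 29), so λ ≡ 22·6 ≡ 16.
  x = λ² - 10 - 10 = 256 - 20 ≡ 4; y = λ·(10 - 4) - 17 ≡ 21. → (4, 21)
double: tangent at (4, 21): λ = (3·4² + 12)/(2·21) ≡ 2/13. 13⁻¹ ≡ 9 (mod 29), so λ ≡ 2·9 ≡ 18.
  x = λ² - 4 - 4 = 324 - 8 ≡ 26; y = λ·(4 - 26) - 21 ≡ 18. → (26, 18)
add Q: (26, 18) + (10, 17). λ = (17 - 18)/(10 - 26) ≡ 28/13 mod 29. 13⁻¹ ≡ 9 (mod 29), so λ ≡ 20.
  x = λ² - 26 - 10 = 400 - 36 ≡ 16; y = λ·(26 - 16) - 18 ≡ 8. → (16, 8)
double: tangent at (16, 8): λ = (3·16² + 12)/(2·8) ≡ 26/16. 16⁻¹ ≡ 20 (mod 29) since 16·20 = 320 ≡ 1, so λ ≡ 26·20 ≡ 27.
  x = λ² - 16 - 16 = 729 - 32 ≡ 1; y = λ·(16 - 1) - 8 ≡ 20. → (1, 20)
add Q: (1, 20) + (10, 17). λ = (17 - 20)/(10 - 1) ≡ 26/9 mod 29. 9⁻¹ ≡ 13 (mod 29) since 9·13 = 117 ≡ 1, so λ ≡ 19.
  x = λ² - 1 - 10 = 361 - 11 ≡ 2; y = λ·(1 - 2) - 20 ≡ 19. → (2, 19)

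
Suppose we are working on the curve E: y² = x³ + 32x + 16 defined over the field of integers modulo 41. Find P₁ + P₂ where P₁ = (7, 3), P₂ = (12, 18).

(31, 7)

(7, 3) + (12, 18). λ = (18 - 3)/(12 - 7) ≡ 15/5 mod 41. 5⁻¹ ≡ 33 (mod 41) since 5·33 = 165 ≡ 1, so λ ≡ 3.
  x = λ² - 7 - 12 = 9 - 19 ≡ 31; y = λ·(7 - 31) - 3 ≡ 7. → (31, 7)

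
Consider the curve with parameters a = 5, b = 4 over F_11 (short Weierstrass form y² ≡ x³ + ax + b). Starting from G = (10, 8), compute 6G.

(5, 0)

Double-and-add on 6 = (110)₂. Start with G = (10, 8) for the leading 1-bit.
double: tangent at (10, 8): λ = (3·10² + 5)/(2·8) ≡ 8/5. 5⁻¹ ≡ 9 (mod 11) since 5·9 = 45 ≡ 1, so λ ≡ 8·9 ≡ 6.
  x = λ² - 10 - 10 = 36 - 20 ≡ 5; y = λ·(10 - 5) - 8 ≡ 0. → (5, 0)
add G: (5, 0) + (10, 8). λ = (8 - 0)/(10 - 5) ≡ 8/5 mod 11. 5⁻¹ ≡ 9 (mod 11), so λ ≡ 6.
  x = λ² - 5 - 10 = 36 - 15 ≡ 10; y = λ·(5 - 10) - 0 ≡ 3. → (10, 3)
double: tangent at (10, 3): λ = (3·10² + 5)/(2·3) ≡ 8/6. 6⁻¹ ≡ 2 (mod 11) since 6·2 = 12 ≡ 1, so λ ≡ 8·2 ≡ 5.
  x = λ² - 10 - 10 = 25 - 20 ≡ 5; y = λ·(10 - 5) - 3 ≡ 0. → (5, 0)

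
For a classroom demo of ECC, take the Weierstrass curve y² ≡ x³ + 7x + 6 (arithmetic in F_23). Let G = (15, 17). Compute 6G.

Double-and-add on 6 = (110)₂. Start with G = (15, 17) for the leading 1-bit.
double: tangent at (15, 17): λ = (3·15² + 7)/(2·17) ≡ 15/11. 11⁻¹ ≡ 21 (mod 23), so λ ≡ 15·21 ≡ 16.
  x = λ² - 15 - 15 = 256 - 30 ≡ 19; y = λ·(15 - 19) - 17 ≡ 11. → (19, 11)
add G: (19, 11) + (15, 17). λ = (17 - 11)/(15 - 19) ≡ 6/19 mod 23. 19⁻¹ ≡ 17 (mod 23) since 19·17 = 323 ≡ 1, so λ ≡ 10.
  x = λ² - 19 - 15 = 100 - 34 ≡ 20; y = λ·(19 - 20) - 11 ≡ 2. → (20, 2)
double: tangent at (20, 2): λ = (3·20² + 7)/(2·2) ≡ 11/4. 4⁻¹ ≡ 6 (mod 23) since 4·6 = 24 ≡ 1, so λ ≡ 11·6 ≡ 20.
  x = λ² - 20 - 20 = 400 - 40 ≡ 15; y = λ·(20 - 15) - 2 ≡ 6. → (15, 6)

(15, 6)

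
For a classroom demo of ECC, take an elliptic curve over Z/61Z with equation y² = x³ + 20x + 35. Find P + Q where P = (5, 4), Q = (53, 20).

(5, 4) + (53, 20). λ = (20 - 4)/(53 - 5) ≡ 16/48 mod 61. 48⁻¹ ≡ 14 (mod 61), so λ ≡ 41.
  x = λ² - 5 - 53 = 1681 - 58 ≡ 37; y = λ·(5 - 37) - 4 ≡ 26. → (37, 26)

(37, 26)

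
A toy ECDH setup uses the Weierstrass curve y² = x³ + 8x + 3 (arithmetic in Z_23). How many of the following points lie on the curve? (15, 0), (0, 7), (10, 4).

1

(15, 0): 0² ≡ 0, rhs ≡ 2 → off.
(0, 7): 7² ≡ 3, rhs ≡ 3 → on.
(10, 4): 4² ≡ 16, rhs ≡ 2 → off.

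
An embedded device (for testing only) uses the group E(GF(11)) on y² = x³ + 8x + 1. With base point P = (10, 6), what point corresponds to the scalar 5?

(6, 10)

Double-and-add on 5 = (101)₂. Start with P = (10, 6) for the leading 1-bit.
double: tangent at (10, 6): λ = (3·10² + 8)/(2·6) ≡ 0/1. 1⁻¹ ≡ 1 (mod 11), so λ ≡ 0·1 ≡ 0.
  x = λ² - 10 - 10 = 0 - 20 ≡ 2; y = λ·(10 - 2) - 6 ≡ 5. → (2, 5)
double: tangent at (2, 5): λ = (3·2² + 8)/(2·5) ≡ 9/10. 10⁻¹ ≡ 10 (mod 11) since 10·10 = 100 ≡ 1, so λ ≡ 9·10 ≡ 2.
  x = λ² - 2 - 2 = 4 - 4 ≡ 0; y = λ·(2 - 0) - 5 ≡ 10. → (0, 10)
add P: (0, 10) + (10, 6). λ = (6 - 10)/(10 - 0) ≡ 7/10 mod 11. 10⁻¹ ≡ 10 (mod 11), so λ ≡ 4.
  x = λ² - 0 - 10 = 16 - 10 ≡ 6; y = λ·(0 - 6) - 10 ≡ 10. → (6, 10)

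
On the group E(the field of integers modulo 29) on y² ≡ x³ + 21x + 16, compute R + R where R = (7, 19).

tangent at (7, 19): λ = (3·7² + 21)/(2·19) ≡ 23/9. 9⁻¹ ≡ 13 (mod 29), so λ ≡ 23·13 ≡ 9.
  x = λ² - 7 - 7 = 81 - 14 ≡ 9; y = λ·(7 - 9) - 19 ≡ 21. → (9, 21)

(9, 21)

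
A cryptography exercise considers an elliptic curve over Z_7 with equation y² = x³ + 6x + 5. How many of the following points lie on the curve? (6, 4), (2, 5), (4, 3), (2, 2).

3

(6, 4): 4² ≡ 2, rhs ≡ 5 → off.
(2, 5): 5² ≡ 4, rhs ≡ 4 → on.
(4, 3): 3² ≡ 2, rhs ≡ 2 → on.
(2, 2): 2² ≡ 4, rhs ≡ 4 → on.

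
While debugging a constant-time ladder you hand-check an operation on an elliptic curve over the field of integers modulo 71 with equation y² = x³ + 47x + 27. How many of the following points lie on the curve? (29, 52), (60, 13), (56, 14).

(29, 52): 52² ≡ 6, rhs ≡ 6 → on.
(60, 13): 13² ≡ 27, rhs ≡ 25 → off.
(56, 14): 14² ≡ 54, rhs ≡ 65 → off.

1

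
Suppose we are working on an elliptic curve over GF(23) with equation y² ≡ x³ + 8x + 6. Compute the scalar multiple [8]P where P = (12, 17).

(12, 6)

Repeated addition: build up to 8P.
2P: tangent at (12, 17): λ = (3·12² + 8)/(2·17) ≡ 3/11. 11⁻¹ ≡ 21 (mod 23) since 11·21 = 231 ≡ 1, so λ ≡ 3·21 ≡ 17.
  x = λ² - 12 - 12 = 289 - 24 ≡ 12; y = λ·(12 - 12) - 17 ≡ 6. → (12, 6)
3P: (12, 6) + (12, 17): same x and y₁ ≡ -y₂, so the sum is O.
4P: O + (12, 17) = (12, 17) (identity).
5P: tangent at (12, 17): λ = (3·12² + 8)/(2·17) ≡ 3/11. 11⁻¹ ≡ 21 (mod 23), so λ ≡ 3·21 ≡ 17.
  x = λ² - 12 - 12 = 289 - 24 ≡ 12; y = λ·(12 - 12) - 17 ≡ 6. → (12, 6)
6P: (12, 6) + (12, 17): same x and y₁ ≡ -y₂, so the sum is O.
7P: O + (12, 17) = (12, 17) (identity).
8P: tangent at (12, 17): λ = (3·12² + 8)/(2·17) ≡ 3/11. 11⁻¹ ≡ 21 (mod 23), so λ ≡ 3·21 ≡ 17.
  x = λ² - 12 - 12 = 289 - 24 ≡ 12; y = λ·(12 - 12) - 17 ≡ 6. → (12, 6)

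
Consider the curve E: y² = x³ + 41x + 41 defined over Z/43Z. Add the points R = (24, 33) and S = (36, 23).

(24, 33) + (36, 23). λ = (23 - 33)/(36 - 24) ≡ 33/12 mod 43. 12⁻¹ ≡ 18 (mod 43), so λ ≡ 35.
  x = λ² - 24 - 36 = 1225 - 60 ≡ 4; y = λ·(24 - 4) - 33 ≡ 22. → (4, 22)

(4, 22)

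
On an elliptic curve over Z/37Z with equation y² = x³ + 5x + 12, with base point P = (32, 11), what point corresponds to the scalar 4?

(34, 28)

Repeated addition: build up to 4P.
2P: tangent at (32, 11): λ = (3·32² + 5)/(2·11) ≡ 6/22. 22⁻¹ ≡ 32 (mod 37), so λ ≡ 6·32 ≡ 7.
  x = λ² - 32 - 32 = 49 - 64 ≡ 22; y = λ·(32 - 22) - 11 ≡ 22. → (22, 22)
3P: (22, 22) + (32, 11). λ = (11 - 22)/(32 - 22) ≡ 26/10 mod 37. 10⁻¹ ≡ 26 (mod 37), so λ ≡ 10.
  x = λ² - 22 - 32 = 100 - 54 ≡ 9; y = λ·(22 - 9) - 22 ≡ 34. → (9, 34)
4P: (9, 34) + (32, 11). λ = (11 - 34)/(32 - 9) ≡ 14/23 mod 37. 23⁻¹ ≡ 29 (mod 37) since 23·29 = 667 ≡ 1, so λ ≡ 36.
  x = λ² - 9 - 32 = 1296 - 41 ≡ 34; y = λ·(9 - 34) - 34 ≡ 28. → (34, 28)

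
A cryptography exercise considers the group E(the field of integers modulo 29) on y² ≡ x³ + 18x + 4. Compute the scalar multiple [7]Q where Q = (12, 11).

Double-and-add on 7 = (111)₂. Start with Q = (12, 11) for the leading 1-bit.
double: tangent at (12, 11): λ = (3·12² + 18)/(2·11) ≡ 15/22. 22⁻¹ ≡ 4 (mod 29) since 22·4 = 88 ≡ 1, so λ ≡ 15·4 ≡ 2.
  x = λ² - 12 - 12 = 4 - 24 ≡ 9; y = λ·(12 - 9) - 11 ≡ 24. → (9, 24)
add Q: (9, 24) + (12, 11). λ = (11 - 24)/(12 - 9) ≡ 16/3 mod 29. 3⁻¹ ≡ 10 (mod 29) since 3·10 = 30 ≡ 1, so λ ≡ 15.
  x = λ² - 9 - 12 = 225 - 21 ≡ 1; y = λ·(9 - 1) - 24 ≡ 9. → (1, 9)
double: tangent at (1, 9): λ = (3·1² + 18)/(2·9) ≡ 21/18. 18⁻¹ ≡ 21 (mod 29), so λ ≡ 21·21 ≡ 6.
  x = λ² - 1 - 1 = 36 - 2 ≡ 5; y = λ·(1 - 5) - 9 ≡ 25. → (5, 25)
add Q: (5, 25) + (12, 11). λ = (11 - 25)/(12 - 5) ≡ 15/7 mod 29. 7⁻¹ ≡ 25 (mod 29), so λ ≡ 27.
  x = λ² - 5 - 12 = 729 - 17 ≡ 16; y = λ·(5 - 16) - 25 ≡ 26. → (16, 26)

(16, 26)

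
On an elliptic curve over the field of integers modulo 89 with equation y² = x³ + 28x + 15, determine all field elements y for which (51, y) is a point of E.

x³ + 28x + 15 = 134094 ≡ 60 (mod 89).
60 is a non-residue mod 89; no y exists.

none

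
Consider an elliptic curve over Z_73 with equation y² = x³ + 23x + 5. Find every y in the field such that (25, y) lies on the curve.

x³ + 23x + 5 = 16205 ≡ 72 (mod 73).
Square roots of 72 mod 73: 27 and 46 (since 27² = 729 ≡ 72).

27, 46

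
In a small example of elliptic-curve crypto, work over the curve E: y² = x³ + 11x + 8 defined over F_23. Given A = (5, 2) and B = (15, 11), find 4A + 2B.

First 4A:
Repeated addition: build up to 4A.
2A: tangent at (5, 2): λ = (3·5² + 11)/(2·2) ≡ 17/4. 4⁻¹ ≡ 6 (mod 23) since 4·6 = 24 ≡ 1, so λ ≡ 17·6 ≡ 10.
  x = λ² - 5 - 5 = 100 - 10 ≡ 21; y = λ·(5 - 21) - 2 ≡ 22. → (21, 22)
3A: (21, 22) + (5, 2). λ = (2 - 22)/(5 - 21) ≡ 3/7 mod 23. 7⁻¹ ≡ 10 (mod 23), so λ ≡ 7.
  x = λ² - 21 - 5 = 49 - 26 ≡ 0; y = λ·(21 - 0) - 22 ≡ 10. → (0, 10)
4A: (0, 10) + (5, 2). λ = (2 - 10)/(5 - 0) ≡ 15/5 mod 23. 5⁻¹ ≡ 14 (mod 23) since 5·14 = 70 ≡ 1, so λ ≡ 3.
  x = λ² - 0 - 5 = 9 - 5 ≡ 4; y = λ·(0 - 4) - 10 ≡ 1. → (4, 1)
4A = (4, 1).
Next 2B:
Repeated addition: build up to 2B.
2B: tangent at (15, 11): λ = (3·15² + 11)/(2·11) ≡ 19/22. 22⁻¹ ≡ 22 (mod 23) since 22·22 = 484 ≡ 1, so λ ≡ 19·22 ≡ 4.
  x = λ² - 15 - 15 = 16 - 30 ≡ 9; y = λ·(15 - 9) - 11 ≡ 13. → (9, 13)
2B = (9, 13).
Finally 4A + 2B:
(4, 1) + (9, 13). λ = (13 - 1)/(9 - 4) ≡ 12/5 mod 23. 5⁻¹ ≡ 14 (mod 23), so λ ≡ 7.
  x = λ² - 4 - 9 = 49 - 13 ≡ 13; y = λ·(4 - 13) - 1 ≡ 5. → (13, 5)

(13, 5)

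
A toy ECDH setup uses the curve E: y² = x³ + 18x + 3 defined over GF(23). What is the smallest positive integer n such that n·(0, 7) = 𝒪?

2P: tangent at (0, 7): λ = (3·0² + 18)/(2·7) ≡ 18/14. 14⁻¹ ≡ 5 (mod 23), so λ ≡ 18·5 ≡ 21.
  x = λ² - 0 - 0 = 441 - 0 ≡ 4; y = λ·(0 - 4) - 7 ≡ 1. → (4, 1)
3P: (4, 1) + (0, 7). λ = (7 - 1)/(0 - 4) ≡ 6/19 mod 23. 19⁻¹ ≡ 17 (mod 23) since 19·17 = 323 ≡ 1, so λ ≡ 10.
  x = λ² - 4 - 0 = 100 - 4 ≡ 4; y = λ·(4 - 4) - 1 ≡ 22. → (4, 22)
4P: (4, 22) + (0, 7). λ = (7 - 22)/(0 - 4) ≡ 8/19 mod 23. 19⁻¹ ≡ 17 (mod 23), so λ ≡ 21.
  x = λ² - 4 - 0 = 441 - 4 ≡ 0; y = λ·(4 - 0) - 22 ≡ 16. → (0, 16)
5P: (0, 16) + (0, 7): same x and y₁ ≡ -y₂, so the sum is 𝒪.
5P = 𝒪, so the order is 5.

5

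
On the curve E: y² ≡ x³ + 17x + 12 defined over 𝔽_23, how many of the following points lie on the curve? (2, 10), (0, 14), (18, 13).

2

(2, 10): 10² ≡ 8, rhs ≡ 8 → on.
(0, 14): 14² ≡ 12, rhs ≡ 12 → on.
(18, 13): 13² ≡ 8, rhs ≡ 9 → off.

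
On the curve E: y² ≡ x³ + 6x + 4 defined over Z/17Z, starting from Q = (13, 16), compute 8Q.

Double-and-add on 8 = (1000)₂. Start with Q = (13, 16) for the leading 1-bit.
double: tangent at (13, 16): λ = (3·13² + 6)/(2·16) ≡ 3/15. 15⁻¹ ≡ 8 (mod 17), so λ ≡ 3·8 ≡ 7.
  x = λ² - 13 - 13 = 49 - 26 ≡ 6; y = λ·(13 - 6) - 16 ≡ 16. → (6, 16)
double: tangent at (6, 16): λ = (3·6² + 6)/(2·16) ≡ 12/15. 15⁻¹ ≡ 8 (mod 17), so λ ≡ 12·8 ≡ 11.
  x = λ² - 6 - 6 = 121 - 12 ≡ 7; y = λ·(6 - 7) - 16 ≡ 7. → (7, 7)
double: tangent at (7, 7): λ = (3·7² + 6)/(2·7) ≡ 0/14. 14⁻¹ ≡ 11 (mod 17), so λ ≡ 0·11 ≡ 0.
  x = λ² - 7 - 7 = 0 - 14 ≡ 3; y = λ·(7 - 3) - 7 ≡ 10. → (3, 10)

(3, 10)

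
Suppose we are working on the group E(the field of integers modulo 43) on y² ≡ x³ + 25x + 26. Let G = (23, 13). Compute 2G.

tangent at (23, 13): λ = (3·23² + 25)/(2·13) ≡ 21/26. 26⁻¹ ≡ 5 (mod 43) since 26·5 = 130 ≡ 1, so λ ≡ 21·5 ≡ 19.
  x = λ² - 23 - 23 = 361 - 46 ≡ 14; y = λ·(23 - 14) - 13 ≡ 29. → (14, 29)

(14, 29)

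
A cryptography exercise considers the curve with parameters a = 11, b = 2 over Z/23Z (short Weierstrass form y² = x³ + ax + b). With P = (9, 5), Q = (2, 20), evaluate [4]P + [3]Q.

First 4P:
Double-and-add on 4 = (100)₂. Start with P = (9, 5) for the leading 1-bit.
double: tangent at (9, 5): λ = (3·9² + 11)/(2·5) ≡ 1/10. 10⁻¹ ≡ 7 (mod 23), so λ ≡ 1·7 ≡ 7.
  x = λ² - 9 - 9 = 49 - 18 ≡ 8; y = λ·(9 - 8) - 5 ≡ 2. → (8, 2)
double: tangent at (8, 2): λ = (3·8² + 11)/(2·2) ≡ 19/4. 4⁻¹ ≡ 6 (mod 23) since 4·6 = 24 ≡ 1, so λ ≡ 19·6 ≡ 22.
  x = λ² - 8 - 8 = 484 - 16 ≡ 8; y = λ·(8 - 8) - 2 ≡ 21. → (8, 21)
4P = (8, 21).
Next 3Q:
Repeated addition: build up to 3Q.
2Q: tangent at (2, 20): λ = (3·2² + 11)/(2·20) ≡ 0/17. 17⁻¹ ≡ 19 (mod 23) since 17·19 = 323 ≡ 1, so λ ≡ 0·19 ≡ 0.
  x = λ² - 2 - 2 = 0 - 4 ≡ 19; y = λ·(2 - 19) - 20 ≡ 3. → (19, 3)
3Q: (19, 3) + (2, 20). λ = (20 - 3)/(2 - 19) ≡ 17/6 mod 23. 6⁻¹ ≡ 4 (mod 23) since 6·4 = 24 ≡ 1, so λ ≡ 22.
  x = λ² - 19 - 2 = 484 - 21 ≡ 3; y = λ·(19 - 3) - 3 ≡ 4. → (3, 4)
3Q = (3, 4).
Finally 4P + 3Q:
(8, 21) + (3, 4). λ = (4 - 21)/(3 - 8) ≡ 6/18 mod 23. 18⁻¹ ≡ 9 (mod 23) since 18·9 = 162 ≡ 1, so λ ≡ 8.
  x = λ² - 8 - 3 = 64 - 11 ≡ 7; y = λ·(8 - 7) - 21 ≡ 10. → (7, 10)

(7, 10)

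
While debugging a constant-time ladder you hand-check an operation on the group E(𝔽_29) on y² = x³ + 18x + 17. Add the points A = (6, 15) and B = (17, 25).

(6, 15) + (17, 25). λ = (25 - 15)/(17 - 6) ≡ 10/11 mod 29. 11⁻¹ ≡ 8 (mod 29), so λ ≡ 22.
  x = λ² - 6 - 17 = 484 - 23 ≡ 26; y = λ·(6 - 26) - 15 ≡ 9. → (26, 9)

(26, 9)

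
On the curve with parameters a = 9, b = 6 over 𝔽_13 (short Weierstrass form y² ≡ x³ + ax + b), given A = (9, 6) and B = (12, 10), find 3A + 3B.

First 3A:
Repeated addition: build up to 3A.
2A: tangent at (9, 6): λ = (3·9² + 9)/(2·6) ≡ 5/12. 12⁻¹ ≡ 12 (mod 13) since 12·12 = 144 ≡ 1, so λ ≡ 5·12 ≡ 8.
  x = λ² - 9 - 9 = 64 - 18 ≡ 7; y = λ·(9 - 7) - 6 ≡ 10. → (7, 10)
3A: (7, 10) + (9, 6). λ = (6 - 10)/(9 - 7) ≡ 9/2 mod 13. 2⁻¹ ≡ 7 (mod 13) since 2·7 = 14 ≡ 1, so λ ≡ 11.
  x = λ² - 7 - 9 = 121 - 16 ≡ 1; y = λ·(7 - 1) - 10 ≡ 4. → (1, 4)
3A = (1, 4).
Next 3B:
Repeated addition: build up to 3B.
2B: tangent at (12, 10): λ = (3·12² + 9)/(2·10) ≡ 12/7. 7⁻¹ ≡ 2 (mod 13), so λ ≡ 12·2 ≡ 11.
  x = λ² - 12 - 12 = 121 - 24 ≡ 6; y = λ·(12 - 6) - 10 ≡ 4. → (6, 4)
3B: (6, 4) + (12, 10). λ = (10 - 4)/(12 - 6) ≡ 6/6 mod 13. 6⁻¹ ≡ 11 (mod 13), so λ ≡ 1.
  x = λ² - 6 - 12 = 1 - 18 ≡ 9; y = λ·(6 - 9) - 4 ≡ 6. → (9, 6)
3B = (9, 6).
Finally 3A + 3B:
(1, 4) + (9, 6). λ = (6 - 4)/(9 - 1) ≡ 2/8 mod 13. 8⁻¹ ≡ 5 (mod 13), so λ ≡ 10.
  x = λ² - 1 - 9 = 100 - 10 ≡ 12; y = λ·(1 - 12) - 4 ≡ 3. → (12, 3)

(12, 3)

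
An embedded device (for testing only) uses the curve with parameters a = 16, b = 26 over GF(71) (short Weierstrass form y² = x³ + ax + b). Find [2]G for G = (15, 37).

tangent at (15, 37): λ = (3·15² + 16)/(2·37) ≡ 52/3. 3⁻¹ ≡ 24 (mod 71), so λ ≡ 52·24 ≡ 41.
  x = λ² - 15 - 15 = 1681 - 30 ≡ 18; y = λ·(15 - 18) - 37 ≡ 53. → (18, 53)

(18, 53)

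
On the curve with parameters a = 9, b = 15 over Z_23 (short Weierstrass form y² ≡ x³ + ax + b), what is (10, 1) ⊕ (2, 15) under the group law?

(4, 0)

(10, 1) + (2, 15). λ = (15 - 1)/(2 - 10) ≡ 14/15 mod 23. 15⁻¹ ≡ 20 (mod 23), so λ ≡ 4.
  x = λ² - 10 - 2 = 16 - 12 ≡ 4; y = λ·(10 - 4) - 1 ≡ 0. → (4, 0)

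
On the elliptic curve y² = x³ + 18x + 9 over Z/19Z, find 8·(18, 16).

(8, 0)

Write P = (18, 16).
Double-and-add on 8 = (1000)₂. Start with P = (18, 16) for the leading 1-bit.
double: tangent at (18, 16): λ = (3·18² + 18)/(2·16) ≡ 2/13. 13⁻¹ ≡ 3 (mod 19), so λ ≡ 2·3 ≡ 6.
  x = λ² - 18 - 18 = 36 - 36 ≡ 0; y = λ·(18 - 0) - 16 ≡ 16. → (0, 16)
double: tangent at (0, 16): λ = (3·0² + 18)/(2·16) ≡ 18/13. 13⁻¹ ≡ 3 (mod 19) since 13·3 = 39 ≡ 1, so λ ≡ 18·3 ≡ 16.
  x = λ² - 0 - 0 = 256 - 0 ≡ 9; y = λ·(0 - 9) - 16 ≡ 11. → (9, 11)
double: tangent at (9, 11): λ = (3·9² + 18)/(2·11) ≡ 14/3. 3⁻¹ ≡ 13 (mod 19), so λ ≡ 14·13 ≡ 11.
  x = λ² - 9 - 9 = 121 - 18 ≡ 8; y = λ·(9 - 8) - 11 ≡ 0. → (8, 0)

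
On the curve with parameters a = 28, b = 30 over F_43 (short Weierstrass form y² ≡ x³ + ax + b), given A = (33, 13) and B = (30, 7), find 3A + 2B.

First 3A:
Repeated addition: build up to 3A.
2A: tangent at (33, 13): λ = (3·33² + 28)/(2·13) ≡ 27/26. 26⁻¹ ≡ 5 (mod 43), so λ ≡ 27·5 ≡ 6.
  x = λ² - 33 - 33 = 36 - 66 ≡ 13; y = λ·(33 - 13) - 13 ≡ 21. → (13, 21)
3A: (13, 21) + (33, 13). λ = (13 - 21)/(33 - 13) ≡ 35/20 mod 43. 20⁻¹ ≡ 28 (mod 43), so λ ≡ 34.
  x = λ² - 13 - 33 = 1156 - 46 ≡ 35; y = λ·(13 - 35) - 21 ≡ 5. → (35, 5)
3A = (35, 5).
Next 2B:
Repeated addition: build up to 2B.
2B: tangent at (30, 7): λ = (3·30² + 28)/(2·7) ≡ 19/14. 14⁻¹ ≡ 40 (mod 43) since 14·40 = 560 ≡ 1, so λ ≡ 19·40 ≡ 29.
  x = λ² - 30 - 30 = 841 - 60 ≡ 7; y = λ·(30 - 7) - 7 ≡ 15. → (7, 15)
2B = (7, 15).
Finally 3A + 2B:
(35, 5) + (7, 15). λ = (15 - 5)/(7 - 35) ≡ 10/15 mod 43. 15⁻¹ ≡ 23 (mod 43), so λ ≡ 15.
  x = λ² - 35 - 7 = 225 - 42 ≡ 11; y = λ·(35 - 11) - 5 ≡ 11. → (11, 11)

(11, 11)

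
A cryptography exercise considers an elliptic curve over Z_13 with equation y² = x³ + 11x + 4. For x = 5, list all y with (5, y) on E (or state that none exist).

x³ + 11x + 4 = 184 ≡ 2 (mod 13).
2 is a non-residue mod 13; no y exists.

none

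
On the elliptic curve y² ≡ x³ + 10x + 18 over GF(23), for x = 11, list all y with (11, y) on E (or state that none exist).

x³ + 10x + 18 = 1459 ≡ 10 (mod 23).
10 is a non-residue mod 23; no y exists.

none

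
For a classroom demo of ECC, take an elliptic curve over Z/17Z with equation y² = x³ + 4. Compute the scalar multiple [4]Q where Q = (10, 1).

(13, 12)

Repeated addition: build up to 4Q.
2Q: tangent at (10, 1): λ = (3·10² + 0)/(2·1) ≡ 11/2. 2⁻¹ ≡ 9 (mod 17), so λ ≡ 11·9 ≡ 14.
  x = λ² - 10 - 10 = 196 - 20 ≡ 6; y = λ·(10 - 6) - 1 ≡ 4. → (6, 4)
3Q: (6, 4) + (10, 1). λ = (1 - 4)/(10 - 6) ≡ 14/4 mod 17. 4⁻¹ ≡ 13 (mod 17), so λ ≡ 12.
  x = λ² - 6 - 10 = 144 - 16 ≡ 9; y = λ·(6 - 9) - 4 ≡ 11. → (9, 11)
4Q: (9, 11) + (10, 1). λ = (1 - 11)/(10 - 9) ≡ 7/1 mod 17. 1⁻¹ ≡ 1 (mod 17), so λ ≡ 7.
  x = λ² - 9 - 10 = 49 - 19 ≡ 13; y = λ·(9 - 13) - 11 ≡ 12. → (13, 12)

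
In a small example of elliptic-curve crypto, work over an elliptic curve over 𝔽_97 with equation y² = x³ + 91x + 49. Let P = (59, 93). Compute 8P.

Double-and-add on 8 = (1000)₂. Start with P = (59, 93) for the leading 1-bit.
double: tangent at (59, 93): λ = (3·59² + 91)/(2·93) ≡ 58/89. 89⁻¹ ≡ 12 (mod 97) since 89·12 = 1068 ≡ 1, so λ ≡ 58·12 ≡ 17.
  x = λ² - 59 - 59 = 289 - 118 ≡ 74; y = λ·(59 - 74) - 93 ≡ 40. → (74, 40)
double: tangent at (74, 40): λ = (3·74² + 91)/(2·40) ≡ 29/80. 80⁻¹ ≡ 57 (mod 97) since 80·57 = 4560 ≡ 1, so λ ≡ 29·57 ≡ 4.
  x = λ² - 74 - 74 = 16 - 148 ≡ 62; y = λ·(74 - 62) - 40 ≡ 8. → (62, 8)
double: tangent at (62, 8): λ = (3·62² + 91)/(2·8) ≡ 80/16. 16⁻¹ ≡ 91 (mod 97) since 16·91 = 1456 ≡ 1, so λ ≡ 80·91 ≡ 5.
  x = λ² - 62 - 62 = 25 - 124 ≡ 95; y = λ·(62 - 95) - 8 ≡ 21. → (95, 21)

(95, 21)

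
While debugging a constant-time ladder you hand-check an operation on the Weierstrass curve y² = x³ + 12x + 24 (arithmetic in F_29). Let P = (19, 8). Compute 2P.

tangent at (19, 8): λ = (3·19² + 12)/(2·8) ≡ 22/16. 16⁻¹ ≡ 20 (mod 29), so λ ≡ 22·20 ≡ 5.
  x = λ² - 19 - 19 = 25 - 38 ≡ 16; y = λ·(19 - 16) - 8 ≡ 7. → (16, 7)

(16, 7)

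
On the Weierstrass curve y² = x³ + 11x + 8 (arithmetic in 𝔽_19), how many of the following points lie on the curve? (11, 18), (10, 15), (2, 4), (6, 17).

(11, 18): 18² ≡ 1, rhs ≡ 16 → off.
(10, 15): 15² ≡ 16, rhs ≡ 16 → on.
(2, 4): 4² ≡ 16, rhs ≡ 0 → off.
(6, 17): 17² ≡ 4, rhs ≡ 5 → off.

1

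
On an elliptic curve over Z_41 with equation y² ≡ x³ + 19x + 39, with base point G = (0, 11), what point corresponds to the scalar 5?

Double-and-add on 5 = (101)₂. Start with G = (0, 11) for the leading 1-bit.
double: tangent at (0, 11): λ = (3·0² + 19)/(2·11) ≡ 19/22. 22⁻¹ ≡ 28 (mod 41), so λ ≡ 19·28 ≡ 40.
  x = λ² - 0 - 0 = 1600 - 0 ≡ 1; y = λ·(0 - 1) - 11 ≡ 31. → (1, 31)
double: tangent at (1, 31): λ = (3·1² + 19)/(2·31) ≡ 22/21. 21⁻¹ ≡ 2 (mod 41) since 21·2 = 42 ≡ 1, so λ ≡ 22·2 ≡ 3.
  x = λ² - 1 - 1 = 9 - 2 ≡ 7; y = λ·(1 - 7) - 31 ≡ 33. → (7, 33)
add G: (7, 33) + (0, 11). λ = (11 - 33)/(0 - 7) ≡ 19/34 mod 41. 34⁻¹ ≡ 35 (mod 41), so λ ≡ 9.
  x = λ² - 7 - 0 = 81 - 7 ≡ 33; y = λ·(7 - 33) - 33 ≡ 20. → (33, 20)

(33, 20)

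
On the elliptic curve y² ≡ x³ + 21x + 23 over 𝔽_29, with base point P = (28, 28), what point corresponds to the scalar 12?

(1, 4)

Double-and-add on 12 = (1100)₂. Start with P = (28, 28) for the leading 1-bit.
double: tangent at (28, 28): λ = (3·28² + 21)/(2·28) ≡ 24/27. 27⁻¹ ≡ 14 (mod 29), so λ ≡ 24·14 ≡ 17.
  x = λ² - 28 - 28 = 289 - 56 ≡ 1; y = λ·(28 - 1) - 28 ≡ 25. → (1, 25)
add P: (1, 25) + (28, 28). λ = (28 - 25)/(28 - 1) ≡ 3/27 mod 29. 27⁻¹ ≡ 14 (mod 29) since 27·14 = 378 ≡ 1, so λ ≡ 13.
  x = λ² - 1 - 28 = 169 - 29 ≡ 24; y = λ·(1 - 24) - 25 ≡ 24. → (24, 24)
double: tangent at (24, 24): λ = (3·24² + 21)/(2·24) ≡ 9/19. 19⁻¹ ≡ 26 (mod 29), so λ ≡ 9·26 ≡ 2.
  x = λ² - 24 - 24 = 4 - 48 ≡ 14; y = λ·(24 - 14) - 24 ≡ 25. → (14, 25)
double: tangent at (14, 25): λ = (3·14² + 21)/(2·25) ≡ 0/21. 21⁻¹ ≡ 18 (mod 29) since 21·18 = 378 ≡ 1, so λ ≡ 0·18 ≡ 0.
  x = λ² - 14 - 14 = 0 - 28 ≡ 1; y = λ·(14 - 1) - 25 ≡ 4. → (1, 4)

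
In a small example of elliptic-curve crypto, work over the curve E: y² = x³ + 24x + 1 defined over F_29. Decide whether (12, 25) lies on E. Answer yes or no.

y² = 25² ≡ 16; x³ + 24x + 1 = 2017 ≡ 16 (mod 29). 16 = 16.

yes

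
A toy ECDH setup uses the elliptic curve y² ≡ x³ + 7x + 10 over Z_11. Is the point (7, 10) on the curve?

no

y² = 10² ≡ 1; x³ + 7x + 10 = 402 ≡ 6 (mod 11). 1 ≠ 6.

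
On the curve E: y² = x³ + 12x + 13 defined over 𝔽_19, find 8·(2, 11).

Write Q = (2, 11).
Repeated addition: build up to 8Q.
2Q: tangent at (2, 11): λ = (3·2² + 12)/(2·11) ≡ 5/3. 3⁻¹ ≡ 13 (mod 19), so λ ≡ 5·13 ≡ 8.
  x = λ² - 2 - 2 = 64 - 4 ≡ 3; y = λ·(2 - 3) - 11 ≡ 0. → (3, 0)
3Q: (3, 0) + (2, 11). λ = (11 - 0)/(2 - 3) ≡ 11/18 mod 19. 18⁻¹ ≡ 18 (mod 19) since 18·18 = 324 ≡ 1, so λ ≡ 8.
  x = λ² - 3 - 2 = 64 - 5 ≡ 2; y = λ·(3 - 2) - 0 ≡ 8. → (2, 8)
4Q: (2, 8) + (2, 11): same x and y₁ ≡ -y₂, so the sum is 𝒪.
5Q: 𝒪 + (2, 11) = (2, 11) (identity).
6Q: tangent at (2, 11): λ = (3·2² + 12)/(2·11) ≡ 5/3. 3⁻¹ ≡ 13 (mod 19), so λ ≡ 5·13 ≡ 8.
  x = λ² - 2 - 2 = 64 - 4 ≡ 3; y = λ·(2 - 3) - 11 ≡ 0. → (3, 0)
7Q: (3, 0) + (2, 11). λ = (11 - 0)/(2 - 3) ≡ 11/18 mod 19. 18⁻¹ ≡ 18 (mod 19), so λ ≡ 8.
  x = λ² - 3 - 2 = 64 - 5 ≡ 2; y = λ·(3 - 2) - 0 ≡ 8. → (2, 8)
8Q: (2, 8) + (2, 11): same x and y₁ ≡ -y₂, so the sum is 𝒪.

O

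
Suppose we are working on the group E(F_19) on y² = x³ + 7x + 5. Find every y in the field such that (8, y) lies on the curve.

x³ + 7x + 5 = 573 ≡ 3 (mod 19).
3 is a non-residue mod 19; no y exists.

none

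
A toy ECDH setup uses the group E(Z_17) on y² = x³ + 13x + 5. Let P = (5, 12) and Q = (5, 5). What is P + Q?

O

The two points share x = 5 and their y-coordinates satisfy 12 + 5 ≡ 0 (mod 17), so they are inverses. Their sum is O.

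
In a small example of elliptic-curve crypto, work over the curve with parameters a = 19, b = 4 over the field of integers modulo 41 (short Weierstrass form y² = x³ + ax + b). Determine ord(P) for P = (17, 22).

11

2P: tangent at (17, 22): λ = (3·17² + 19)/(2·22) ≡ 25/3. 3⁻¹ ≡ 14 (mod 41) since 3·14 = 42 ≡ 1, so λ ≡ 25·14 ≡ 22.
  x = λ² - 17 - 17 = 484 - 34 ≡ 40; y = λ·(17 - 40) - 22 ≡ 5. → (40, 5)
3P: (40, 5) + (17, 22). λ = (22 - 5)/(17 - 40) ≡ 17/18 mod 41. 18⁻¹ ≡ 16 (mod 41), so λ ≡ 26.
  x = λ² - 40 - 17 = 676 - 57 ≡ 4; y = λ·(40 - 4) - 5 ≡ 29. → (4, 29)
4P: (4, 29) + (17, 22). λ = (22 - 29)/(17 - 4) ≡ 34/13 mod 41. 13⁻¹ ≡ 19 (mod 41) since 13·19 = 247 ≡ 1, so λ ≡ 31.
  x = λ² - 4 - 17 = 961 - 21 ≡ 38; y = λ·(4 - 38) - 29 ≡ 24. → (38, 24)
5P: (38, 24) + (17, 22). λ = (22 - 24)/(17 - 38) ≡ 39/20 mod 41. 20⁻¹ ≡ 39 (mod 41), so λ ≡ 4.
  x = λ² - 38 - 17 = 16 - 55 ≡ 2; y = λ·(38 - 2) - 24 ≡ 38. → (2, 38)
6P: (2, 38) + (17, 22). λ = (22 - 38)/(17 - 2) ≡ 25/15 mod 41. 15⁻¹ ≡ 11 (mod 41), so λ ≡ 29.
  x = λ² - 2 - 17 = 841 - 19 ≡ 2; y = λ·(2 - 2) - 38 ≡ 3. → (2, 3)
7P: (2, 3) + (17, 22). λ = (22 - 3)/(17 - 2) ≡ 19/15 mod 41. 15⁻¹ ≡ 11 (mod 41) since 15·11 = 165 ≡ 1, so λ ≡ 4.
  x = λ² - 2 - 17 = 16 - 19 ≡ 38; y = λ·(2 - 38) - 3 ≡ 17. → (38, 17)
8P: (38, 17) + (17, 22). λ = (22 - 17)/(17 - 38) ≡ 5/20 mod 41. 20⁻¹ ≡ 39 (mod 41) since 20·39 = 780 ≡ 1, so λ ≡ 31.
  x = λ² - 38 - 17 = 961 - 55 ≡ 4; y = λ·(38 - 4) - 17 ≡ 12. → (4, 12)
9P: (4, 12) + (17, 22). λ = (22 - 12)/(17 - 4) ≡ 10/13 mod 41. 13⁻¹ ≡ 19 (mod 41), so λ ≡ 26.
  x = λ² - 4 - 17 = 676 - 21 ≡ 40; y = λ·(4 - 40) - 12 ≡ 36. → (40, 36)
10P: (40, 36) + (17, 22). λ = (22 - 36)/(17 - 40) ≡ 27/18 mod 41. 18⁻¹ ≡ 16 (mod 41), so λ ≡ 22.
  x = λ² - 40 - 17 = 484 - 57 ≡ 17; y = λ·(40 - 17) - 36 ≡ 19. → (17, 19)
11P: (17, 19) + (17, 22): same x and y₁ ≡ -y₂, so the sum is the point at infinity.
11P = the point at infinity, so the order is 11.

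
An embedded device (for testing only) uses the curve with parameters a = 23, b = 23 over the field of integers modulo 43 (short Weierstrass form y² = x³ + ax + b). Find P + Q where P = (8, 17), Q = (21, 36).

(8, 17) + (21, 36). λ = (36 - 17)/(21 - 8) ≡ 19/13 mod 43. 13⁻¹ ≡ 10 (mod 43) since 13·10 = 130 ≡ 1, so λ ≡ 18.
  x = λ² - 8 - 21 = 324 - 29 ≡ 37; y = λ·(8 - 37) - 17 ≡ 20. → (37, 20)

(37, 20)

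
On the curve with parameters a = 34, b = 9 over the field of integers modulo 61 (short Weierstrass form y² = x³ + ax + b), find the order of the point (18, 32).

10

2P: tangent at (18, 32): λ = (3·18² + 34)/(2·32) ≡ 30/3. 3⁻¹ ≡ 41 (mod 61), so λ ≡ 30·41 ≡ 10.
  x = λ² - 18 - 18 = 100 - 36 ≡ 3; y = λ·(18 - 3) - 32 ≡ 57. → (3, 57)
3P: (3, 57) + (18, 32). λ = (32 - 57)/(18 - 3) ≡ 36/15 mod 61. 15⁻¹ ≡ 57 (mod 61), so λ ≡ 39.
  x = λ² - 3 - 18 = 1521 - 21 ≡ 36; y = λ·(3 - 36) - 57 ≡ 59. → (36, 59)
4P: (36, 59) + (18, 32). λ = (32 - 59)/(18 - 36) ≡ 34/43 mod 61. 43⁻¹ ≡ 44 (mod 61), so λ ≡ 32.
  x = λ² - 36 - 18 = 1024 - 54 ≡ 55; y = λ·(36 - 55) - 59 ≡ 4. → (55, 4)
5P: (55, 4) + (18, 32). λ = (32 - 4)/(18 - 55) ≡ 28/24 mod 61. 24⁻¹ ≡ 28 (mod 61) since 24·28 = 672 ≡ 1, so λ ≡ 52.
  x = λ² - 55 - 18 = 2704 - 73 ≡ 8; y = λ·(55 - 8) - 4 ≡ 0. → (8, 0)
6P: (8, 0) + (18, 32). λ = (32 - 0)/(18 - 8) ≡ 32/10 mod 61. 10⁻¹ ≡ 55 (mod 61), so λ ≡ 52.
  x = λ² - 8 - 18 = 2704 - 26 ≡ 55; y = λ·(8 - 55) - 0 ≡ 57. → (55, 57)
7P: (55, 57) + (18, 32). λ = (32 - 57)/(18 - 55) ≡ 36/24 mod 61. 24⁻¹ ≡ 28 (mod 61) since 24·28 = 672 ≡ 1, so λ ≡ 32.
  x = λ² - 55 - 18 = 1024 - 73 ≡ 36; y = λ·(55 - 36) - 57 ≡ 2. → (36, 2)
8P: (36, 2) + (18, 32). λ = (32 - 2)/(18 - 36) ≡ 30/43 mod 61. 43⁻¹ ≡ 44 (mod 61), so λ ≡ 39.
  x = λ² - 36 - 18 = 1521 - 54 ≡ 3; y = λ·(36 - 3) - 2 ≡ 4. → (3, 4)
9P: (3, 4) + (18, 32). λ = (32 - 4)/(18 - 3) ≡ 28/15 mod 61. 15⁻¹ ≡ 57 (mod 61) since 15·57 = 855 ≡ 1, so λ ≡ 10.
  x = λ² - 3 - 18 = 100 - 21 ≡ 18; y = λ·(3 - 18) - 4 ≡ 29. → (18, 29)
10P: (18, 29) + (18, 32): same x and y₁ ≡ -y₂, so the sum is the point at infinity.
10P = the point at infinity, so the order is 10.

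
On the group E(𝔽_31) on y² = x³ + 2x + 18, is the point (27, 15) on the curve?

y² = 15² ≡ 8; x³ + 2x + 18 = 19755 ≡ 8 (mod 31). 8 = 8.

yes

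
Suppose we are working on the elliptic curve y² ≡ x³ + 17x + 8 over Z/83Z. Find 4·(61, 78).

(49, 76)

Write G = (61, 78).
Repeated addition: build up to 4G.
2G: tangent at (61, 78): λ = (3·61² + 17)/(2·78) ≡ 58/73. 73⁻¹ ≡ 58 (mod 83) since 73·58 = 4234 ≡ 1, so λ ≡ 58·58 ≡ 44.
  x = λ² - 61 - 61 = 1936 - 122 ≡ 71; y = λ·(61 - 71) - 78 ≡ 63. → (71, 63)
3G: (71, 63) + (61, 78). λ = (78 - 63)/(61 - 71) ≡ 15/73 mod 83. 73⁻¹ ≡ 58 (mod 83), so λ ≡ 40.
  x = λ² - 71 - 61 = 1600 - 132 ≡ 57; y = λ·(71 - 57) - 63 ≡ 82. → (57, 82)
4G: (57, 82) + (61, 78). λ = (78 - 82)/(61 - 57) ≡ 79/4 mod 83. 4⁻¹ ≡ 21 (mod 83) since 4·21 = 84 ≡ 1, so λ ≡ 82.
  x = λ² - 57 - 61 = 6724 - 118 ≡ 49; y = λ·(57 - 49) - 82 ≡ 76. → (49, 76)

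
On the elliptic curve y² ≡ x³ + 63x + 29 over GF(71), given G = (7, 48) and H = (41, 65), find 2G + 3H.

First 2G:
Repeated addition: build up to 2G.
2G: tangent at (7, 48): λ = (3·7² + 63)/(2·48) ≡ 68/25. 25⁻¹ ≡ 54 (mod 71), so λ ≡ 68·54 ≡ 51.
  x = λ² - 7 - 7 = 2601 - 14 ≡ 31; y = λ·(7 - 31) - 48 ≡ 6. → (31, 6)
2G = (31, 6).
Next 3H:
Repeated addition: build up to 3H.
2H: tangent at (41, 65): λ = (3·41² + 63)/(2·65) ≡ 65/59. 59⁻¹ ≡ 65 (mod 71) since 59·65 = 3835 ≡ 1, so λ ≡ 65·65 ≡ 36.
  x = λ² - 41 - 41 = 1296 - 82 ≡ 7; y = λ·(41 - 7) - 65 ≡ 23. → (7, 23)
3H: (7, 23) + (41, 65). λ = (65 - 23)/(41 - 7) ≡ 42/34 mod 71. 34⁻¹ ≡ 23 (mod 71), so λ ≡ 43.
  x = λ² - 7 - 41 = 1849 - 48 ≡ 26; y = λ·(7 - 26) - 23 ≡ 12. → (26, 12)
3H = (26, 12).
Finally 2G + 3H:
(31, 6) + (26, 12). λ = (12 - 6)/(26 - 31) ≡ 6/66 mod 71. 66⁻¹ ≡ 14 (mod 71), so λ ≡ 13.
  x = λ² - 31 - 26 = 169 - 57 ≡ 41; y = λ·(31 - 41) - 6 ≡ 6. → (41, 6)

(41, 6)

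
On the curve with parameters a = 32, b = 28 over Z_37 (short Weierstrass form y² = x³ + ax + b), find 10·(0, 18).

(2, 10)

Write P = (0, 18).
Repeated addition: build up to 10P.
2P: tangent at (0, 18): λ = (3·0² + 32)/(2·18) ≡ 32/36. 36⁻¹ ≡ 36 (mod 37), so λ ≡ 32·36 ≡ 5.
  x = λ² - 0 - 0 = 25 - 0 ≡ 25; y = λ·(0 - 25) - 18 ≡ 5. → (25, 5)
3P: (25, 5) + (0, 18). λ = (18 - 5)/(0 - 25) ≡ 13/12 mod 37. 12⁻¹ ≡ 34 (mod 37), so λ ≡ 35.
  x = λ² - 25 - 0 = 1225 - 25 ≡ 16; y = λ·(25 - 16) - 5 ≡ 14. → (16, 14)
4P: (16, 14) + (0, 18). λ = (18 - 14)/(0 - 16) ≡ 4/21 mod 37. 21⁻¹ ≡ 30 (mod 37) since 21·30 = 630 ≡ 1, so λ ≡ 9.
  x = λ² - 16 - 0 = 81 - 16 ≡ 28; y = λ·(16 - 28) - 14 ≡ 26. → (28, 26)
5P: (28, 26) + (0, 18). λ = (18 - 26)/(0 - 28) ≡ 29/9 mod 37. 9⁻¹ ≡ 33 (mod 37) since 9·33 = 297 ≡ 1, so λ ≡ 32.
  x = λ² - 28 - 0 = 1024 - 28 ≡ 34; y = λ·(28 - 34) - 26 ≡ 4. → (34, 4)
6P: (34, 4) + (0, 18). λ = (18 - 4)/(0 - 34) ≡ 14/3 mod 37. 3⁻¹ ≡ 25 (mod 37), so λ ≡ 17.
  x = λ² - 34 - 0 = 289 - 34 ≡ 33; y = λ·(34 - 33) - 4 ≡ 13. → (33, 13)
7P: (33, 13) + (0, 18). λ = (18 - 13)/(0 - 33) ≡ 5/4 mod 37. 4⁻¹ ≡ 28 (mod 37) since 4·28 = 112 ≡ 1, so λ ≡ 29.
  x = λ² - 33 - 0 = 841 - 33 ≡ 31; y = λ·(33 - 31) - 13 ≡ 8. → (31, 8)
8P: (31, 8) + (0, 18). λ = (18 - 8)/(0 - 31) ≡ 10/6 mod 37. 6⁻¹ ≡ 31 (mod 37) since 6·31 = 186 ≡ 1, so λ ≡ 14.
  x = λ² - 31 - 0 = 196 - 31 ≡ 17; y = λ·(31 - 17) - 8 ≡ 3. → (17, 3)
9P: (17, 3) + (0, 18). λ = (18 - 3)/(0 - 17) ≡ 15/20 mod 37. 20⁻¹ ≡ 13 (mod 37), so λ ≡ 10.
  x = λ² - 17 - 0 = 100 - 17 ≡ 9; y = λ·(17 - 9) - 3 ≡ 3. → (9, 3)
10P: (9, 3) + (0, 18). λ = (18 - 3)/(0 - 9) ≡ 15/28 mod 37. 28⁻¹ ≡ 4 (mod 37), so λ ≡ 23.
  x = λ² - 9 - 0 = 529 - 9 ≡ 2; y = λ·(9 - 2) - 3 ≡ 10. → (2, 10)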